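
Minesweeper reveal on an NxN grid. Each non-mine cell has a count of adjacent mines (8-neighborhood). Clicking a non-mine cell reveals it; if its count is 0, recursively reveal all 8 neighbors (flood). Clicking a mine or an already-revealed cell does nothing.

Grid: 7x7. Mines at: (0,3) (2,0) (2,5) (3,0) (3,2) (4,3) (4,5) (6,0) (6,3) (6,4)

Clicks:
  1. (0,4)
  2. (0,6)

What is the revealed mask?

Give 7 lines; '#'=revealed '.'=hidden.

Answer: ....###
....###
.......
.......
.......
.......
.......

Derivation:
Click 1 (0,4) count=1: revealed 1 new [(0,4)] -> total=1
Click 2 (0,6) count=0: revealed 5 new [(0,5) (0,6) (1,4) (1,5) (1,6)] -> total=6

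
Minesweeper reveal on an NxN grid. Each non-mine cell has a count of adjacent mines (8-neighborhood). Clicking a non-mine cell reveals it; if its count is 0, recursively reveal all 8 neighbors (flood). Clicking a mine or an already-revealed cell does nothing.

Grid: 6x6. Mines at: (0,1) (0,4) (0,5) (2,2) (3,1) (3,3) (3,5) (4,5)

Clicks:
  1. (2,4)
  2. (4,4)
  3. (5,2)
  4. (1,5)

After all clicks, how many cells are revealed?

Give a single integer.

Answer: 12

Derivation:
Click 1 (2,4) count=2: revealed 1 new [(2,4)] -> total=1
Click 2 (4,4) count=3: revealed 1 new [(4,4)] -> total=2
Click 3 (5,2) count=0: revealed 9 new [(4,0) (4,1) (4,2) (4,3) (5,0) (5,1) (5,2) (5,3) (5,4)] -> total=11
Click 4 (1,5) count=2: revealed 1 new [(1,5)] -> total=12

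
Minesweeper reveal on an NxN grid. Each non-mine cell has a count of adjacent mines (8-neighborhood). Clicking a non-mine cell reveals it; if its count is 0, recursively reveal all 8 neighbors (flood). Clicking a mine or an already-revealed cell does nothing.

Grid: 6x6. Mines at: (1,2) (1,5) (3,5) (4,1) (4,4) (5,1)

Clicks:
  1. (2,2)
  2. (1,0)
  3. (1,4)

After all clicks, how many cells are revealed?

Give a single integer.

Click 1 (2,2) count=1: revealed 1 new [(2,2)] -> total=1
Click 2 (1,0) count=0: revealed 8 new [(0,0) (0,1) (1,0) (1,1) (2,0) (2,1) (3,0) (3,1)] -> total=9
Click 3 (1,4) count=1: revealed 1 new [(1,4)] -> total=10

Answer: 10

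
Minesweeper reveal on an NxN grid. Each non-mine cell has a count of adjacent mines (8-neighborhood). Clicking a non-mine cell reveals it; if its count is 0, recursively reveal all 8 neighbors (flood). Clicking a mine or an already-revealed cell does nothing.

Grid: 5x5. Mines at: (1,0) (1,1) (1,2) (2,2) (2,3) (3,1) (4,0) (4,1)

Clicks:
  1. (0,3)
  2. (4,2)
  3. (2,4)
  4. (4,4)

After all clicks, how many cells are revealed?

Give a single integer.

Answer: 8

Derivation:
Click 1 (0,3) count=1: revealed 1 new [(0,3)] -> total=1
Click 2 (4,2) count=2: revealed 1 new [(4,2)] -> total=2
Click 3 (2,4) count=1: revealed 1 new [(2,4)] -> total=3
Click 4 (4,4) count=0: revealed 5 new [(3,2) (3,3) (3,4) (4,3) (4,4)] -> total=8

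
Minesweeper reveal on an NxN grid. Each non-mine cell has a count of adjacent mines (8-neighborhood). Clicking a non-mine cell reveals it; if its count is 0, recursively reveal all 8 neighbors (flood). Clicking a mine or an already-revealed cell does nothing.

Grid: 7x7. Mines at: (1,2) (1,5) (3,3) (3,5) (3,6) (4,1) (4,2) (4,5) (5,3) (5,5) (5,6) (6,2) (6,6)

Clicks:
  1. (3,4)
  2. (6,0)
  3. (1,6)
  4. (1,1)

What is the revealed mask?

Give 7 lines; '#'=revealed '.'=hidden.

Answer: .......
.#....#
.......
....#..
.......
##.....
##.....

Derivation:
Click 1 (3,4) count=3: revealed 1 new [(3,4)] -> total=1
Click 2 (6,0) count=0: revealed 4 new [(5,0) (5,1) (6,0) (6,1)] -> total=5
Click 3 (1,6) count=1: revealed 1 new [(1,6)] -> total=6
Click 4 (1,1) count=1: revealed 1 new [(1,1)] -> total=7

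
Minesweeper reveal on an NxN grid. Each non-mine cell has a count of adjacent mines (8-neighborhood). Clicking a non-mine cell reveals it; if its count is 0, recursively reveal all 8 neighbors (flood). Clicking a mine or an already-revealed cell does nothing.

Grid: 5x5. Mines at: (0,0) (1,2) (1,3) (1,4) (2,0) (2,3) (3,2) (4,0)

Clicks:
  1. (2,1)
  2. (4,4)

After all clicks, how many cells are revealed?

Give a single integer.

Click 1 (2,1) count=3: revealed 1 new [(2,1)] -> total=1
Click 2 (4,4) count=0: revealed 4 new [(3,3) (3,4) (4,3) (4,4)] -> total=5

Answer: 5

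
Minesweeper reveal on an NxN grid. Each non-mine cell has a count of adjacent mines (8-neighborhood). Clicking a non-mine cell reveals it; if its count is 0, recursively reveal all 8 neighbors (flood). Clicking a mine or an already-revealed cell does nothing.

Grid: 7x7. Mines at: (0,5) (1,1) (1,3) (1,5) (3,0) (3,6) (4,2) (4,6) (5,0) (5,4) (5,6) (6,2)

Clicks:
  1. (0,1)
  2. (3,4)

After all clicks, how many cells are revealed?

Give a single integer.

Answer: 10

Derivation:
Click 1 (0,1) count=1: revealed 1 new [(0,1)] -> total=1
Click 2 (3,4) count=0: revealed 9 new [(2,3) (2,4) (2,5) (3,3) (3,4) (3,5) (4,3) (4,4) (4,5)] -> total=10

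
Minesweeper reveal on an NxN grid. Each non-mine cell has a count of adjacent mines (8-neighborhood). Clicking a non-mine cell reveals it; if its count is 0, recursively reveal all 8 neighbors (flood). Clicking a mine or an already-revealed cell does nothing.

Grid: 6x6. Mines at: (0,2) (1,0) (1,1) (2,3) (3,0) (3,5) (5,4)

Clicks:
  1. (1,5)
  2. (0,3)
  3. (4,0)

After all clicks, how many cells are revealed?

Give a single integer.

Click 1 (1,5) count=0: revealed 8 new [(0,3) (0,4) (0,5) (1,3) (1,4) (1,5) (2,4) (2,5)] -> total=8
Click 2 (0,3) count=1: revealed 0 new [(none)] -> total=8
Click 3 (4,0) count=1: revealed 1 new [(4,0)] -> total=9

Answer: 9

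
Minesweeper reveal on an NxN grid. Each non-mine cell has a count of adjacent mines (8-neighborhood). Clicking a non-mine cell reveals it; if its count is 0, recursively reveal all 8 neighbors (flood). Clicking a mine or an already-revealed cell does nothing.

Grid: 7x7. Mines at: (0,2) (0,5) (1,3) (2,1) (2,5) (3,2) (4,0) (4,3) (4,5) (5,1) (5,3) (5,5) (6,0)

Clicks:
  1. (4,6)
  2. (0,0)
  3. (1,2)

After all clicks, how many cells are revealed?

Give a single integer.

Answer: 6

Derivation:
Click 1 (4,6) count=2: revealed 1 new [(4,6)] -> total=1
Click 2 (0,0) count=0: revealed 4 new [(0,0) (0,1) (1,0) (1,1)] -> total=5
Click 3 (1,2) count=3: revealed 1 new [(1,2)] -> total=6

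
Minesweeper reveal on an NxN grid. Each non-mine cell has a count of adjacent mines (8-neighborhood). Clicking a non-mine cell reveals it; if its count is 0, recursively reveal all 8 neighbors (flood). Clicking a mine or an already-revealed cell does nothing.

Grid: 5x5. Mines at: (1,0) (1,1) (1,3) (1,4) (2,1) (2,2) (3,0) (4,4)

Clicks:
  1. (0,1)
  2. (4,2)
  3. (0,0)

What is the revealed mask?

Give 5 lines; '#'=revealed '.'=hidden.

Answer: ##...
.....
.....
.###.
.###.

Derivation:
Click 1 (0,1) count=2: revealed 1 new [(0,1)] -> total=1
Click 2 (4,2) count=0: revealed 6 new [(3,1) (3,2) (3,3) (4,1) (4,2) (4,3)] -> total=7
Click 3 (0,0) count=2: revealed 1 new [(0,0)] -> total=8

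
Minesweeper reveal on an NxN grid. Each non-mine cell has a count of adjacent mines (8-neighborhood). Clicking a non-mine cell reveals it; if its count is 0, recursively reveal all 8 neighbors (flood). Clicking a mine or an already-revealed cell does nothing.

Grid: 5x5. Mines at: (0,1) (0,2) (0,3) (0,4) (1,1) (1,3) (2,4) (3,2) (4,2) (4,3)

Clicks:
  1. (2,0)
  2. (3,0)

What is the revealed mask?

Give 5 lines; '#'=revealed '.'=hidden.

Click 1 (2,0) count=1: revealed 1 new [(2,0)] -> total=1
Click 2 (3,0) count=0: revealed 5 new [(2,1) (3,0) (3,1) (4,0) (4,1)] -> total=6

Answer: .....
.....
##...
##...
##...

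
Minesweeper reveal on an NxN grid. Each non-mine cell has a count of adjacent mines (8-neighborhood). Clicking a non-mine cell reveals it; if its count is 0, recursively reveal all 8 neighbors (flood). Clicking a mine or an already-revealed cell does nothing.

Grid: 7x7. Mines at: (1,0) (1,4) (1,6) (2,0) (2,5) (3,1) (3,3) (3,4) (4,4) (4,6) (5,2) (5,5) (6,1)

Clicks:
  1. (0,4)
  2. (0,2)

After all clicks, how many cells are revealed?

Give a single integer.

Click 1 (0,4) count=1: revealed 1 new [(0,4)] -> total=1
Click 2 (0,2) count=0: revealed 9 new [(0,1) (0,2) (0,3) (1,1) (1,2) (1,3) (2,1) (2,2) (2,3)] -> total=10

Answer: 10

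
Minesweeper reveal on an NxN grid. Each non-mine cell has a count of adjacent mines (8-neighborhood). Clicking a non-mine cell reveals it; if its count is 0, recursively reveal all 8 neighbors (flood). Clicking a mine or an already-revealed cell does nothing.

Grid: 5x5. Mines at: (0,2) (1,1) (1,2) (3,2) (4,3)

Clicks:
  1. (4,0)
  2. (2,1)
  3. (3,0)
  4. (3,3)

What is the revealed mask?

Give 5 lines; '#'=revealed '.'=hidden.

Click 1 (4,0) count=0: revealed 6 new [(2,0) (2,1) (3,0) (3,1) (4,0) (4,1)] -> total=6
Click 2 (2,1) count=3: revealed 0 new [(none)] -> total=6
Click 3 (3,0) count=0: revealed 0 new [(none)] -> total=6
Click 4 (3,3) count=2: revealed 1 new [(3,3)] -> total=7

Answer: .....
.....
##...
##.#.
##...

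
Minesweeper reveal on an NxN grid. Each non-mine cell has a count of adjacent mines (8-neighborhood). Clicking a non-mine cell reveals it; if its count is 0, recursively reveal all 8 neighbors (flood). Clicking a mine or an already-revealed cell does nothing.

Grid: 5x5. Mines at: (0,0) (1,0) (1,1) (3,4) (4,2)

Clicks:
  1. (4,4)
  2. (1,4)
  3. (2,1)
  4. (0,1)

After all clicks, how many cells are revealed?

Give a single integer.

Click 1 (4,4) count=1: revealed 1 new [(4,4)] -> total=1
Click 2 (1,4) count=0: revealed 9 new [(0,2) (0,3) (0,4) (1,2) (1,3) (1,4) (2,2) (2,3) (2,4)] -> total=10
Click 3 (2,1) count=2: revealed 1 new [(2,1)] -> total=11
Click 4 (0,1) count=3: revealed 1 new [(0,1)] -> total=12

Answer: 12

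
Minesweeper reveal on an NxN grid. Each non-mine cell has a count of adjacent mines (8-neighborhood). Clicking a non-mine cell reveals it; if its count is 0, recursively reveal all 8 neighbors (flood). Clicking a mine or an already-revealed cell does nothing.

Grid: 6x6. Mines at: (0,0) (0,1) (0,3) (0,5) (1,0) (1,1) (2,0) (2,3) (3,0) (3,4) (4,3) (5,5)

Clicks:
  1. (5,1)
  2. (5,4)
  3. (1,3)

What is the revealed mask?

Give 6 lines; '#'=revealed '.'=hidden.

Answer: ......
...#..
......
......
###...
###.#.

Derivation:
Click 1 (5,1) count=0: revealed 6 new [(4,0) (4,1) (4,2) (5,0) (5,1) (5,2)] -> total=6
Click 2 (5,4) count=2: revealed 1 new [(5,4)] -> total=7
Click 3 (1,3) count=2: revealed 1 new [(1,3)] -> total=8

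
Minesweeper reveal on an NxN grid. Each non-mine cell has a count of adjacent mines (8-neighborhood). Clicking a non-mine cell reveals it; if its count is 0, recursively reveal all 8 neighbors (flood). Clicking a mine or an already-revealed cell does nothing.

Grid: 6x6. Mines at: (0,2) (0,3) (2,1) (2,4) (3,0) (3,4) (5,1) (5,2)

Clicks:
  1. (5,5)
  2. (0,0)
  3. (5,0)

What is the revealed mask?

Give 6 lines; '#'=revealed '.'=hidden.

Click 1 (5,5) count=0: revealed 6 new [(4,3) (4,4) (4,5) (5,3) (5,4) (5,5)] -> total=6
Click 2 (0,0) count=0: revealed 4 new [(0,0) (0,1) (1,0) (1,1)] -> total=10
Click 3 (5,0) count=1: revealed 1 new [(5,0)] -> total=11

Answer: ##....
##....
......
......
...###
#..###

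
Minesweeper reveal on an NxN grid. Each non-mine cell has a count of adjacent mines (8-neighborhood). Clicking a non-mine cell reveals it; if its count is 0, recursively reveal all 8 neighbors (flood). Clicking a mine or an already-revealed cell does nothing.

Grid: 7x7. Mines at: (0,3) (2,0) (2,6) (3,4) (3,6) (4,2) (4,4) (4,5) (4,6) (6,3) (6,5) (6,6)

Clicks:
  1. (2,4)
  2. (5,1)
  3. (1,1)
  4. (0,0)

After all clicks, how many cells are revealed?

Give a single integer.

Click 1 (2,4) count=1: revealed 1 new [(2,4)] -> total=1
Click 2 (5,1) count=1: revealed 1 new [(5,1)] -> total=2
Click 3 (1,1) count=1: revealed 1 new [(1,1)] -> total=3
Click 4 (0,0) count=0: revealed 5 new [(0,0) (0,1) (0,2) (1,0) (1,2)] -> total=8

Answer: 8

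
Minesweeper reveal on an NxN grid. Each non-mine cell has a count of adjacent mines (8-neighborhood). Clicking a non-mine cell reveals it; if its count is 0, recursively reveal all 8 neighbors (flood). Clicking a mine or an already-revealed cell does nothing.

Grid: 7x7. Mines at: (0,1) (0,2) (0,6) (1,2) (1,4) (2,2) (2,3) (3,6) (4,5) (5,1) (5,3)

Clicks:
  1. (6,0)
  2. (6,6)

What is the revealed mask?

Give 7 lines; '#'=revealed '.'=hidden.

Answer: .......
.......
.......
.......
.......
....###
#...###

Derivation:
Click 1 (6,0) count=1: revealed 1 new [(6,0)] -> total=1
Click 2 (6,6) count=0: revealed 6 new [(5,4) (5,5) (5,6) (6,4) (6,5) (6,6)] -> total=7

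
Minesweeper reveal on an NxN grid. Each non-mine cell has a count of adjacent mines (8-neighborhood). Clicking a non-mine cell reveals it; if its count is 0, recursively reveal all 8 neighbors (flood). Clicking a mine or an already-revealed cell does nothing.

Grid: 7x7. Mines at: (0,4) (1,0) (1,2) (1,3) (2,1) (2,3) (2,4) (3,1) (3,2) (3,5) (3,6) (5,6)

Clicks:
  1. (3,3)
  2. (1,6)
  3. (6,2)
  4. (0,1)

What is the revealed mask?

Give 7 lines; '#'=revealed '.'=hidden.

Answer: .#...##
.....##
.....##
...#...
######.
######.
######.

Derivation:
Click 1 (3,3) count=3: revealed 1 new [(3,3)] -> total=1
Click 2 (1,6) count=0: revealed 6 new [(0,5) (0,6) (1,5) (1,6) (2,5) (2,6)] -> total=7
Click 3 (6,2) count=0: revealed 18 new [(4,0) (4,1) (4,2) (4,3) (4,4) (4,5) (5,0) (5,1) (5,2) (5,3) (5,4) (5,5) (6,0) (6,1) (6,2) (6,3) (6,4) (6,5)] -> total=25
Click 4 (0,1) count=2: revealed 1 new [(0,1)] -> total=26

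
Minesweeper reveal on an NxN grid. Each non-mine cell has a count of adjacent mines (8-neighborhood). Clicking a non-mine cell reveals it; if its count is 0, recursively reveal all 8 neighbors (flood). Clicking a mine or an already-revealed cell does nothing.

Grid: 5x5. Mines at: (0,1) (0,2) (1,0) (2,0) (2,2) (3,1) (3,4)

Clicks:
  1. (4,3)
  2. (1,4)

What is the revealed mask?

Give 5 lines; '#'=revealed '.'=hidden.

Answer: ...##
...##
...##
.....
...#.

Derivation:
Click 1 (4,3) count=1: revealed 1 new [(4,3)] -> total=1
Click 2 (1,4) count=0: revealed 6 new [(0,3) (0,4) (1,3) (1,4) (2,3) (2,4)] -> total=7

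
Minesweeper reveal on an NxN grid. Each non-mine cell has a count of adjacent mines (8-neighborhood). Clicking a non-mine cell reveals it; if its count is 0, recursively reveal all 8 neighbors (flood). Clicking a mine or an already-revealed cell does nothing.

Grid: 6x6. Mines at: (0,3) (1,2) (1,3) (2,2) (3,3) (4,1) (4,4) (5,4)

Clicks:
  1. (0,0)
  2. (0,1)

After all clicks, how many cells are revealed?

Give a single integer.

Click 1 (0,0) count=0: revealed 8 new [(0,0) (0,1) (1,0) (1,1) (2,0) (2,1) (3,0) (3,1)] -> total=8
Click 2 (0,1) count=1: revealed 0 new [(none)] -> total=8

Answer: 8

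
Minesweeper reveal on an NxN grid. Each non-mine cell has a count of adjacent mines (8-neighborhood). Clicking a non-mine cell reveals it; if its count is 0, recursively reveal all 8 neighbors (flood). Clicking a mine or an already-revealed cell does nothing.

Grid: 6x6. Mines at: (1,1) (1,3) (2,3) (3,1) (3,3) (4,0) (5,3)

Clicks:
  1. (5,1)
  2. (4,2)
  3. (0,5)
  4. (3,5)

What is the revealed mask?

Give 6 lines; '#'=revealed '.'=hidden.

Click 1 (5,1) count=1: revealed 1 new [(5,1)] -> total=1
Click 2 (4,2) count=3: revealed 1 new [(4,2)] -> total=2
Click 3 (0,5) count=0: revealed 12 new [(0,4) (0,5) (1,4) (1,5) (2,4) (2,5) (3,4) (3,5) (4,4) (4,5) (5,4) (5,5)] -> total=14
Click 4 (3,5) count=0: revealed 0 new [(none)] -> total=14

Answer: ....##
....##
....##
....##
..#.##
.#..##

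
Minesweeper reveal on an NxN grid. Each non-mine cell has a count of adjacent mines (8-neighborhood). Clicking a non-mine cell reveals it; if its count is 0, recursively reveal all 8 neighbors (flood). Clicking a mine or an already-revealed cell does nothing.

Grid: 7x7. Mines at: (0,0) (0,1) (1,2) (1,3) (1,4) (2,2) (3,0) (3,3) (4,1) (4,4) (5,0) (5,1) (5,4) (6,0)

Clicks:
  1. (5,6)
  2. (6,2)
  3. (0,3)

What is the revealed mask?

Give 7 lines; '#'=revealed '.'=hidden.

Click 1 (5,6) count=0: revealed 14 new [(0,5) (0,6) (1,5) (1,6) (2,5) (2,6) (3,5) (3,6) (4,5) (4,6) (5,5) (5,6) (6,5) (6,6)] -> total=14
Click 2 (6,2) count=1: revealed 1 new [(6,2)] -> total=15
Click 3 (0,3) count=3: revealed 1 new [(0,3)] -> total=16

Answer: ...#.##
.....##
.....##
.....##
.....##
.....##
..#..##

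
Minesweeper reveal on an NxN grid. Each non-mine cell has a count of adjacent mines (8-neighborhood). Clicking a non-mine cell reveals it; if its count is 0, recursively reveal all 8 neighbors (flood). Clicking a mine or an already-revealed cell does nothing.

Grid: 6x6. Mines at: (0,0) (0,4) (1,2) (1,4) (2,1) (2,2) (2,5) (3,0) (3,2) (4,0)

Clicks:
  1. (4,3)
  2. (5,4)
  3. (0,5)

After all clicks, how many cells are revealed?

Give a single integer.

Answer: 14

Derivation:
Click 1 (4,3) count=1: revealed 1 new [(4,3)] -> total=1
Click 2 (5,4) count=0: revealed 12 new [(3,3) (3,4) (3,5) (4,1) (4,2) (4,4) (4,5) (5,1) (5,2) (5,3) (5,4) (5,5)] -> total=13
Click 3 (0,5) count=2: revealed 1 new [(0,5)] -> total=14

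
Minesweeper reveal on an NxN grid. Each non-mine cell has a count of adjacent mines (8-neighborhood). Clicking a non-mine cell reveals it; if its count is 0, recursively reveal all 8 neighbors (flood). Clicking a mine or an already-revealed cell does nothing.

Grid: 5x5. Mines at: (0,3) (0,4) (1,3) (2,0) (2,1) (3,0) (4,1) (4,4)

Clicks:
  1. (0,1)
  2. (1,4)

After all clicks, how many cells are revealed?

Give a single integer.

Answer: 7

Derivation:
Click 1 (0,1) count=0: revealed 6 new [(0,0) (0,1) (0,2) (1,0) (1,1) (1,2)] -> total=6
Click 2 (1,4) count=3: revealed 1 new [(1,4)] -> total=7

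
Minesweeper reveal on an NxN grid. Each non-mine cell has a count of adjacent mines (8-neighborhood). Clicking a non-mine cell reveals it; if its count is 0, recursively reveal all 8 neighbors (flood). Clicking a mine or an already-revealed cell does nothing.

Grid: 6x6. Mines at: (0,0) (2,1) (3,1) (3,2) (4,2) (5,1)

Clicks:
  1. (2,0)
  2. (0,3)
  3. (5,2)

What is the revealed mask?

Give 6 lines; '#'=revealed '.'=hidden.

Answer: .#####
.#####
#.####
...###
...###
..####

Derivation:
Click 1 (2,0) count=2: revealed 1 new [(2,0)] -> total=1
Click 2 (0,3) count=0: revealed 23 new [(0,1) (0,2) (0,3) (0,4) (0,5) (1,1) (1,2) (1,3) (1,4) (1,5) (2,2) (2,3) (2,4) (2,5) (3,3) (3,4) (3,5) (4,3) (4,4) (4,5) (5,3) (5,4) (5,5)] -> total=24
Click 3 (5,2) count=2: revealed 1 new [(5,2)] -> total=25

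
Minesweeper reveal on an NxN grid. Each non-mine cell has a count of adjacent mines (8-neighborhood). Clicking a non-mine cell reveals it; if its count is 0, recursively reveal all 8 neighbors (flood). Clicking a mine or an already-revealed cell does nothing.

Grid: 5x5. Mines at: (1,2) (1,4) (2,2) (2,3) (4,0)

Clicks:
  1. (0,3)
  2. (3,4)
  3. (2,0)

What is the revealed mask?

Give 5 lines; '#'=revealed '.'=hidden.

Click 1 (0,3) count=2: revealed 1 new [(0,3)] -> total=1
Click 2 (3,4) count=1: revealed 1 new [(3,4)] -> total=2
Click 3 (2,0) count=0: revealed 8 new [(0,0) (0,1) (1,0) (1,1) (2,0) (2,1) (3,0) (3,1)] -> total=10

Answer: ##.#.
##...
##...
##..#
.....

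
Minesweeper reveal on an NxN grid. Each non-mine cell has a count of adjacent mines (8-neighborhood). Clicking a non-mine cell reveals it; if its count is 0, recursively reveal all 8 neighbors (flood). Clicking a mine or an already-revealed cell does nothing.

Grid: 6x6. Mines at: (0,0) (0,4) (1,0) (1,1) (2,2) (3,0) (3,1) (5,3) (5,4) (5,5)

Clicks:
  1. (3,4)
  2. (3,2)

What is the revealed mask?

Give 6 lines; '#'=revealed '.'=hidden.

Answer: ......
...###
...###
..####
...###
......

Derivation:
Click 1 (3,4) count=0: revealed 12 new [(1,3) (1,4) (1,5) (2,3) (2,4) (2,5) (3,3) (3,4) (3,5) (4,3) (4,4) (4,5)] -> total=12
Click 2 (3,2) count=2: revealed 1 new [(3,2)] -> total=13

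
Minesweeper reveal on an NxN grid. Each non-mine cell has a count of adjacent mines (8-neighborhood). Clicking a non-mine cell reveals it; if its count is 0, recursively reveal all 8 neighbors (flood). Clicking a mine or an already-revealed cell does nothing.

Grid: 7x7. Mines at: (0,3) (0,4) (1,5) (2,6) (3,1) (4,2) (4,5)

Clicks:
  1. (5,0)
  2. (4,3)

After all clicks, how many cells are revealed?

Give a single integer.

Click 1 (5,0) count=0: revealed 16 new [(4,0) (4,1) (5,0) (5,1) (5,2) (5,3) (5,4) (5,5) (5,6) (6,0) (6,1) (6,2) (6,3) (6,4) (6,5) (6,6)] -> total=16
Click 2 (4,3) count=1: revealed 1 new [(4,3)] -> total=17

Answer: 17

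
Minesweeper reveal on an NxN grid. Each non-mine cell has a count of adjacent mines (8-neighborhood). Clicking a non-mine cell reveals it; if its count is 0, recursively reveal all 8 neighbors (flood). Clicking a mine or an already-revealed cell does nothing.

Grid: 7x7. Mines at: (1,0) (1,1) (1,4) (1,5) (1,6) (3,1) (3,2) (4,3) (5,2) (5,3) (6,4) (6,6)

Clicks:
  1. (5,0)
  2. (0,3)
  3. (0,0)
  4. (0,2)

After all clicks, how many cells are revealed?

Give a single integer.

Answer: 9

Derivation:
Click 1 (5,0) count=0: revealed 6 new [(4,0) (4,1) (5,0) (5,1) (6,0) (6,1)] -> total=6
Click 2 (0,3) count=1: revealed 1 new [(0,3)] -> total=7
Click 3 (0,0) count=2: revealed 1 new [(0,0)] -> total=8
Click 4 (0,2) count=1: revealed 1 new [(0,2)] -> total=9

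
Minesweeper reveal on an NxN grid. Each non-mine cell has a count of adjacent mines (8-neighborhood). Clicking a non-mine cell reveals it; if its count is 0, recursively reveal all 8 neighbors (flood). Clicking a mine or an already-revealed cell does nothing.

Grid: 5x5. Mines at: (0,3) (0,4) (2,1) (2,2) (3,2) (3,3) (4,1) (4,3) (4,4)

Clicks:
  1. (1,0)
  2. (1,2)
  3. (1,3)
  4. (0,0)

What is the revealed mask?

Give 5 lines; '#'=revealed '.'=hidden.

Click 1 (1,0) count=1: revealed 1 new [(1,0)] -> total=1
Click 2 (1,2) count=3: revealed 1 new [(1,2)] -> total=2
Click 3 (1,3) count=3: revealed 1 new [(1,3)] -> total=3
Click 4 (0,0) count=0: revealed 4 new [(0,0) (0,1) (0,2) (1,1)] -> total=7

Answer: ###..
####.
.....
.....
.....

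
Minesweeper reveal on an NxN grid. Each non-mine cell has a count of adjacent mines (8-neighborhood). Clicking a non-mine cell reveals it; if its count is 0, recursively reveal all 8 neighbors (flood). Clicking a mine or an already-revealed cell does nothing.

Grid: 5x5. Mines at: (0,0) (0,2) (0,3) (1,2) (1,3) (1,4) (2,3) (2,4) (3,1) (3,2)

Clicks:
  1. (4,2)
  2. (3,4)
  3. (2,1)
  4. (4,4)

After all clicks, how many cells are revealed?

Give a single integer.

Answer: 6

Derivation:
Click 1 (4,2) count=2: revealed 1 new [(4,2)] -> total=1
Click 2 (3,4) count=2: revealed 1 new [(3,4)] -> total=2
Click 3 (2,1) count=3: revealed 1 new [(2,1)] -> total=3
Click 4 (4,4) count=0: revealed 3 new [(3,3) (4,3) (4,4)] -> total=6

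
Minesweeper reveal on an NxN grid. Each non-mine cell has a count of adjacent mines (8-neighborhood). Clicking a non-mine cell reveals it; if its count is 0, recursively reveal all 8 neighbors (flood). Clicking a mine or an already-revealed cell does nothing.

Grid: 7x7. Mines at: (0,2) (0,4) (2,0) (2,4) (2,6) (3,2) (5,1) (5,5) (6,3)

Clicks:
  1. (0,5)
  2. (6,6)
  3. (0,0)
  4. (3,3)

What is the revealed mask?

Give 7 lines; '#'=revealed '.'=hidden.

Answer: ##...#.
##.....
.......
...#...
.......
.......
......#

Derivation:
Click 1 (0,5) count=1: revealed 1 new [(0,5)] -> total=1
Click 2 (6,6) count=1: revealed 1 new [(6,6)] -> total=2
Click 3 (0,0) count=0: revealed 4 new [(0,0) (0,1) (1,0) (1,1)] -> total=6
Click 4 (3,3) count=2: revealed 1 new [(3,3)] -> total=7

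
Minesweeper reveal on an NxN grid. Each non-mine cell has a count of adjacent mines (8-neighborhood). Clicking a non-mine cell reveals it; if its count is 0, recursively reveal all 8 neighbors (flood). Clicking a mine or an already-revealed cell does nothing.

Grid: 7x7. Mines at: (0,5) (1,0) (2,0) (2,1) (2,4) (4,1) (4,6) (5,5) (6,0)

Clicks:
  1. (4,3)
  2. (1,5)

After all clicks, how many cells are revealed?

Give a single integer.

Click 1 (4,3) count=0: revealed 14 new [(3,2) (3,3) (3,4) (4,2) (4,3) (4,4) (5,1) (5,2) (5,3) (5,4) (6,1) (6,2) (6,3) (6,4)] -> total=14
Click 2 (1,5) count=2: revealed 1 new [(1,5)] -> total=15

Answer: 15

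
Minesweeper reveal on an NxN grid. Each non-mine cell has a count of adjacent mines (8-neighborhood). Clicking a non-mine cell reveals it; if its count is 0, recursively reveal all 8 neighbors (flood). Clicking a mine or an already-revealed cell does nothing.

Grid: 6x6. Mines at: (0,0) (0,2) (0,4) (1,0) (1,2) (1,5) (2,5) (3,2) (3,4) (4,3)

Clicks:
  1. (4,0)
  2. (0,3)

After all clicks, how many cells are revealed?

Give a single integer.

Answer: 11

Derivation:
Click 1 (4,0) count=0: revealed 10 new [(2,0) (2,1) (3,0) (3,1) (4,0) (4,1) (4,2) (5,0) (5,1) (5,2)] -> total=10
Click 2 (0,3) count=3: revealed 1 new [(0,3)] -> total=11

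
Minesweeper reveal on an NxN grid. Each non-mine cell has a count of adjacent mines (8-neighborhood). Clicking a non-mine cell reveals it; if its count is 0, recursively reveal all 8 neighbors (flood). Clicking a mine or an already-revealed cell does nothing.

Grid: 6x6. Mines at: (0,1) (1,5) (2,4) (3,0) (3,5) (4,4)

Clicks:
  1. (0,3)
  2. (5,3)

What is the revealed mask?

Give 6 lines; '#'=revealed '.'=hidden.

Click 1 (0,3) count=0: revealed 6 new [(0,2) (0,3) (0,4) (1,2) (1,3) (1,4)] -> total=6
Click 2 (5,3) count=1: revealed 1 new [(5,3)] -> total=7

Answer: ..###.
..###.
......
......
......
...#..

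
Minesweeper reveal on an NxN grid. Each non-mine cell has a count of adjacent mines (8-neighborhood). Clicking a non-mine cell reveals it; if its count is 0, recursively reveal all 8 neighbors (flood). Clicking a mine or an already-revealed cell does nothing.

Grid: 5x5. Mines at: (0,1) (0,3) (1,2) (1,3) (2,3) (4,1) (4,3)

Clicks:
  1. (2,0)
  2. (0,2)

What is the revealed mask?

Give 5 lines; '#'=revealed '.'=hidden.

Click 1 (2,0) count=0: revealed 6 new [(1,0) (1,1) (2,0) (2,1) (3,0) (3,1)] -> total=6
Click 2 (0,2) count=4: revealed 1 new [(0,2)] -> total=7

Answer: ..#..
##...
##...
##...
.....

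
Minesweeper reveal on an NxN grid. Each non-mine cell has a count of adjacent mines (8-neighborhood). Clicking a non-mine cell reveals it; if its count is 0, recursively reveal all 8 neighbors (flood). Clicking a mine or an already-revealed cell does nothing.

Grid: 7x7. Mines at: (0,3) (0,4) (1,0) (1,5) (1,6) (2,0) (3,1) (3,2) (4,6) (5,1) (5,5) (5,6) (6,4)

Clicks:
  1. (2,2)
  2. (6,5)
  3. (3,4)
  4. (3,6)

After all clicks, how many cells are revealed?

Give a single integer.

Click 1 (2,2) count=2: revealed 1 new [(2,2)] -> total=1
Click 2 (6,5) count=3: revealed 1 new [(6,5)] -> total=2
Click 3 (3,4) count=0: revealed 9 new [(2,3) (2,4) (2,5) (3,3) (3,4) (3,5) (4,3) (4,4) (4,5)] -> total=11
Click 4 (3,6) count=1: revealed 1 new [(3,6)] -> total=12

Answer: 12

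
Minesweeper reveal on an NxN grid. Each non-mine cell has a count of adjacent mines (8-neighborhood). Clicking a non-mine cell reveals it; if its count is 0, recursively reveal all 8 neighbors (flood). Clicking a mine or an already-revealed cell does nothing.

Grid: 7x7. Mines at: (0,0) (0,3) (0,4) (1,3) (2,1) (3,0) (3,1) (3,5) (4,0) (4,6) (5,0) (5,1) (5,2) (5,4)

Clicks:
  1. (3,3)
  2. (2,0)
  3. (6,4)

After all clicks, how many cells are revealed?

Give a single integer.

Click 1 (3,3) count=0: revealed 9 new [(2,2) (2,3) (2,4) (3,2) (3,3) (3,4) (4,2) (4,3) (4,4)] -> total=9
Click 2 (2,0) count=3: revealed 1 new [(2,0)] -> total=10
Click 3 (6,4) count=1: revealed 1 new [(6,4)] -> total=11

Answer: 11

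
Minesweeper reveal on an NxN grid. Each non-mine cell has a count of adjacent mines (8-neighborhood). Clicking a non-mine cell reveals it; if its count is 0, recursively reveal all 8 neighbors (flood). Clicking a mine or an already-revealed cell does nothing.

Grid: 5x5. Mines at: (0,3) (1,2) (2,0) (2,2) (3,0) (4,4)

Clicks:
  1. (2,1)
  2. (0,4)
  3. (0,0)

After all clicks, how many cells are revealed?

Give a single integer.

Answer: 6

Derivation:
Click 1 (2,1) count=4: revealed 1 new [(2,1)] -> total=1
Click 2 (0,4) count=1: revealed 1 new [(0,4)] -> total=2
Click 3 (0,0) count=0: revealed 4 new [(0,0) (0,1) (1,0) (1,1)] -> total=6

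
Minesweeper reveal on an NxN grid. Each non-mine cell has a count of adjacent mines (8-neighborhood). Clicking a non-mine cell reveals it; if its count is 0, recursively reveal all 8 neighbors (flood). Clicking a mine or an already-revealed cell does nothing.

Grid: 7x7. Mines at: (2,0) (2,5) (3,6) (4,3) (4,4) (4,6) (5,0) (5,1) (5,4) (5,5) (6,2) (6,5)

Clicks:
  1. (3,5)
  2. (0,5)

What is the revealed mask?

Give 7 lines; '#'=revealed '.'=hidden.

Click 1 (3,5) count=4: revealed 1 new [(3,5)] -> total=1
Click 2 (0,5) count=0: revealed 22 new [(0,0) (0,1) (0,2) (0,3) (0,4) (0,5) (0,6) (1,0) (1,1) (1,2) (1,3) (1,4) (1,5) (1,6) (2,1) (2,2) (2,3) (2,4) (3,1) (3,2) (3,3) (3,4)] -> total=23

Answer: #######
#######
.####..
.#####.
.......
.......
.......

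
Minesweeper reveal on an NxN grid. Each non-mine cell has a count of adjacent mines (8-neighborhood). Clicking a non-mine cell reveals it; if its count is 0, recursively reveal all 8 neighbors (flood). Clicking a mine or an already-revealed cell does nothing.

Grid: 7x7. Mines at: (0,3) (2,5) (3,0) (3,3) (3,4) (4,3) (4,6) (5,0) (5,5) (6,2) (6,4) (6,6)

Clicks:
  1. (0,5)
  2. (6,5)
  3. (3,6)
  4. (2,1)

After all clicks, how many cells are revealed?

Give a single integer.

Answer: 9

Derivation:
Click 1 (0,5) count=0: revealed 6 new [(0,4) (0,5) (0,6) (1,4) (1,5) (1,6)] -> total=6
Click 2 (6,5) count=3: revealed 1 new [(6,5)] -> total=7
Click 3 (3,6) count=2: revealed 1 new [(3,6)] -> total=8
Click 4 (2,1) count=1: revealed 1 new [(2,1)] -> total=9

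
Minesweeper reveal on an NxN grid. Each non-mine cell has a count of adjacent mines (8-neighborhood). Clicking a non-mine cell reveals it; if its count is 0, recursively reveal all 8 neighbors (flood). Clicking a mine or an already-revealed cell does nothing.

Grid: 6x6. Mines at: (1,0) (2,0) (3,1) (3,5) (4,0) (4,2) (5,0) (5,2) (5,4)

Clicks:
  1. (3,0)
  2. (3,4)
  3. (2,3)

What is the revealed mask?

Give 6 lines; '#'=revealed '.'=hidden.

Answer: .#####
.#####
.#####
#.###.
......
......

Derivation:
Click 1 (3,0) count=3: revealed 1 new [(3,0)] -> total=1
Click 2 (3,4) count=1: revealed 1 new [(3,4)] -> total=2
Click 3 (2,3) count=0: revealed 17 new [(0,1) (0,2) (0,3) (0,4) (0,5) (1,1) (1,2) (1,3) (1,4) (1,5) (2,1) (2,2) (2,3) (2,4) (2,5) (3,2) (3,3)] -> total=19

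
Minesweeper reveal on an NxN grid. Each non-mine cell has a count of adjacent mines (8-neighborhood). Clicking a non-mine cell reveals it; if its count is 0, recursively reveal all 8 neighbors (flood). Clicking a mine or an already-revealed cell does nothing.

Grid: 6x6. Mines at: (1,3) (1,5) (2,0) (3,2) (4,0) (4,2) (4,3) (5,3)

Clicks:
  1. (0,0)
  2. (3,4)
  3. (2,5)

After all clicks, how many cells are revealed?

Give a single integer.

Answer: 8

Derivation:
Click 1 (0,0) count=0: revealed 6 new [(0,0) (0,1) (0,2) (1,0) (1,1) (1,2)] -> total=6
Click 2 (3,4) count=1: revealed 1 new [(3,4)] -> total=7
Click 3 (2,5) count=1: revealed 1 new [(2,5)] -> total=8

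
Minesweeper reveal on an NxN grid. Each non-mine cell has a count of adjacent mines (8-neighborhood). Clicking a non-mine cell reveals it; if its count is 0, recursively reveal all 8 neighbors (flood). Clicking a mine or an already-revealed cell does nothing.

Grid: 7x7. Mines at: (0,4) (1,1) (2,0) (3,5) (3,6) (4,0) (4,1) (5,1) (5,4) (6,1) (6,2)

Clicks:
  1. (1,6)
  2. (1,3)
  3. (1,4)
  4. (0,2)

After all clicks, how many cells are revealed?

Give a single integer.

Answer: 9

Derivation:
Click 1 (1,6) count=0: revealed 6 new [(0,5) (0,6) (1,5) (1,6) (2,5) (2,6)] -> total=6
Click 2 (1,3) count=1: revealed 1 new [(1,3)] -> total=7
Click 3 (1,4) count=1: revealed 1 new [(1,4)] -> total=8
Click 4 (0,2) count=1: revealed 1 new [(0,2)] -> total=9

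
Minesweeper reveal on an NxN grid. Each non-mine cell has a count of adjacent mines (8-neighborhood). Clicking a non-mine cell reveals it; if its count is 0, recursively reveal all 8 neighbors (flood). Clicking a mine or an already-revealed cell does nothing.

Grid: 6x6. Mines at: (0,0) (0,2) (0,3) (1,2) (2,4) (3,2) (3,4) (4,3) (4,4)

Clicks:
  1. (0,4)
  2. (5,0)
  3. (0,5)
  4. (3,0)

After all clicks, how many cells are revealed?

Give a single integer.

Answer: 16

Derivation:
Click 1 (0,4) count=1: revealed 1 new [(0,4)] -> total=1
Click 2 (5,0) count=0: revealed 12 new [(1,0) (1,1) (2,0) (2,1) (3,0) (3,1) (4,0) (4,1) (4,2) (5,0) (5,1) (5,2)] -> total=13
Click 3 (0,5) count=0: revealed 3 new [(0,5) (1,4) (1,5)] -> total=16
Click 4 (3,0) count=0: revealed 0 new [(none)] -> total=16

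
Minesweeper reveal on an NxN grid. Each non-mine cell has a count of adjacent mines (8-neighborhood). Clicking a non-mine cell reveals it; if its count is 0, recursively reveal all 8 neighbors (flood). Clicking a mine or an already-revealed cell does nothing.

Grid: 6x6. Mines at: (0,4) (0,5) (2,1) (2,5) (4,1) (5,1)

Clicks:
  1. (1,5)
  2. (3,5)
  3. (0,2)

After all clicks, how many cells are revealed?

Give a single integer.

Click 1 (1,5) count=3: revealed 1 new [(1,5)] -> total=1
Click 2 (3,5) count=1: revealed 1 new [(3,5)] -> total=2
Click 3 (0,2) count=0: revealed 8 new [(0,0) (0,1) (0,2) (0,3) (1,0) (1,1) (1,2) (1,3)] -> total=10

Answer: 10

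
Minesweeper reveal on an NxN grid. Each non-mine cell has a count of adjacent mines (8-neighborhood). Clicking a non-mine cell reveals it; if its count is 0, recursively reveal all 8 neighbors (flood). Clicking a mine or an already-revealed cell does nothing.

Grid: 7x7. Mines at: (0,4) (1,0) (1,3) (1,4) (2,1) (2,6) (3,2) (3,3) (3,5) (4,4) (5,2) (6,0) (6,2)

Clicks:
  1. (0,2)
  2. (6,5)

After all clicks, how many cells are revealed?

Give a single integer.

Answer: 11

Derivation:
Click 1 (0,2) count=1: revealed 1 new [(0,2)] -> total=1
Click 2 (6,5) count=0: revealed 10 new [(4,5) (4,6) (5,3) (5,4) (5,5) (5,6) (6,3) (6,4) (6,5) (6,6)] -> total=11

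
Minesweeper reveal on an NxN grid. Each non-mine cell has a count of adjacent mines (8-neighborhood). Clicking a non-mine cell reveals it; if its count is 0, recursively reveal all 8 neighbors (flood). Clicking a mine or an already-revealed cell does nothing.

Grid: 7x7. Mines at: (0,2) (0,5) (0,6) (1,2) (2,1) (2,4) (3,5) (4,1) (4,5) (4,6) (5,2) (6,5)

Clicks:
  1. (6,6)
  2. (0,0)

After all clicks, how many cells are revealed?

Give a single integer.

Answer: 5

Derivation:
Click 1 (6,6) count=1: revealed 1 new [(6,6)] -> total=1
Click 2 (0,0) count=0: revealed 4 new [(0,0) (0,1) (1,0) (1,1)] -> total=5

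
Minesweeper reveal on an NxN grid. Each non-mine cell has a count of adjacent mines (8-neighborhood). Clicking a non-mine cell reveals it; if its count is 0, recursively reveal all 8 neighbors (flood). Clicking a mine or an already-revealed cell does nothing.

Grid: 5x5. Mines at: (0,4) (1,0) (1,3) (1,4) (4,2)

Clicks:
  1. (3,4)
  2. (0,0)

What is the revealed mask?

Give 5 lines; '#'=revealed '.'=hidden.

Click 1 (3,4) count=0: revealed 6 new [(2,3) (2,4) (3,3) (3,4) (4,3) (4,4)] -> total=6
Click 2 (0,0) count=1: revealed 1 new [(0,0)] -> total=7

Answer: #....
.....
...##
...##
...##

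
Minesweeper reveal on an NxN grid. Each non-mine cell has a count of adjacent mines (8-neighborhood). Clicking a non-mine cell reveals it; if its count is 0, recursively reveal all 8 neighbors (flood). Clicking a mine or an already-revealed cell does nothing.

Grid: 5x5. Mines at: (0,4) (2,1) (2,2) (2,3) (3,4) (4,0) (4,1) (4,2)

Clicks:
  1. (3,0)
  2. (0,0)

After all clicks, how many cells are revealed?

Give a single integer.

Click 1 (3,0) count=3: revealed 1 new [(3,0)] -> total=1
Click 2 (0,0) count=0: revealed 8 new [(0,0) (0,1) (0,2) (0,3) (1,0) (1,1) (1,2) (1,3)] -> total=9

Answer: 9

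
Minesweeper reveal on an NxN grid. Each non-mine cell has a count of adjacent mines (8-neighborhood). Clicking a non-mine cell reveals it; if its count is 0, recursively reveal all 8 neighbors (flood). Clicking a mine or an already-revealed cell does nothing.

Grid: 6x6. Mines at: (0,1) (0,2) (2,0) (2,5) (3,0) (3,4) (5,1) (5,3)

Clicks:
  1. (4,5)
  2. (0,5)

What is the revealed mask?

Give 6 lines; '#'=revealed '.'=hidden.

Answer: ...###
...###
......
......
.....#
......

Derivation:
Click 1 (4,5) count=1: revealed 1 new [(4,5)] -> total=1
Click 2 (0,5) count=0: revealed 6 new [(0,3) (0,4) (0,5) (1,3) (1,4) (1,5)] -> total=7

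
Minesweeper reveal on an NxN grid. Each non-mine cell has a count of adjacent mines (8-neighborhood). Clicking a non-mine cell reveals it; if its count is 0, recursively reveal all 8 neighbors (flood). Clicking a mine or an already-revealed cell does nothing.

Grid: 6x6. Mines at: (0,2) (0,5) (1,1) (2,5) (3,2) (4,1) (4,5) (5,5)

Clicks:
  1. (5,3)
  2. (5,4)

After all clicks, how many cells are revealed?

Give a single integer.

Answer: 6

Derivation:
Click 1 (5,3) count=0: revealed 6 new [(4,2) (4,3) (4,4) (5,2) (5,3) (5,4)] -> total=6
Click 2 (5,4) count=2: revealed 0 new [(none)] -> total=6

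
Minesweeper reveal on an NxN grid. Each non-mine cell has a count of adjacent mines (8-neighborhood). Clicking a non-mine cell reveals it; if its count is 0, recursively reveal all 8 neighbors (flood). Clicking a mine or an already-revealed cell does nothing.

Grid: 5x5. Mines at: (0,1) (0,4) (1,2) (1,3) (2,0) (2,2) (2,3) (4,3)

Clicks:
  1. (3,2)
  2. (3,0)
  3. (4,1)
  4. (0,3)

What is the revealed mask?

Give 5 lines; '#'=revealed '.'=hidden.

Click 1 (3,2) count=3: revealed 1 new [(3,2)] -> total=1
Click 2 (3,0) count=1: revealed 1 new [(3,0)] -> total=2
Click 3 (4,1) count=0: revealed 4 new [(3,1) (4,0) (4,1) (4,2)] -> total=6
Click 4 (0,3) count=3: revealed 1 new [(0,3)] -> total=7

Answer: ...#.
.....
.....
###..
###..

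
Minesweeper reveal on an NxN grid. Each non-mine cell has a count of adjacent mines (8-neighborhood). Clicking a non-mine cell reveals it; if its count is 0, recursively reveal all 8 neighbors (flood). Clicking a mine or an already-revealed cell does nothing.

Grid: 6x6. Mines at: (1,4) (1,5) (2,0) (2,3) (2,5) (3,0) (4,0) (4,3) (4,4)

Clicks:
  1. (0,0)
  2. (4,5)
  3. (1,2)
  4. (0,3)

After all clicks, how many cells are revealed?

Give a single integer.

Answer: 9

Derivation:
Click 1 (0,0) count=0: revealed 8 new [(0,0) (0,1) (0,2) (0,3) (1,0) (1,1) (1,2) (1,3)] -> total=8
Click 2 (4,5) count=1: revealed 1 new [(4,5)] -> total=9
Click 3 (1,2) count=1: revealed 0 new [(none)] -> total=9
Click 4 (0,3) count=1: revealed 0 new [(none)] -> total=9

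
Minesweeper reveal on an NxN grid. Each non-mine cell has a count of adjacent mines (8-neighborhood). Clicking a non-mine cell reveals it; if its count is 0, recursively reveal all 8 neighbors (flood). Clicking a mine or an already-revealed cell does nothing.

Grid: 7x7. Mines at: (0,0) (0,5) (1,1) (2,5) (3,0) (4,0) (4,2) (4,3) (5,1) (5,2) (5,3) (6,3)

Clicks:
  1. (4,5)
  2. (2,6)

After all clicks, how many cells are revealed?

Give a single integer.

Answer: 13

Derivation:
Click 1 (4,5) count=0: revealed 12 new [(3,4) (3,5) (3,6) (4,4) (4,5) (4,6) (5,4) (5,5) (5,6) (6,4) (6,5) (6,6)] -> total=12
Click 2 (2,6) count=1: revealed 1 new [(2,6)] -> total=13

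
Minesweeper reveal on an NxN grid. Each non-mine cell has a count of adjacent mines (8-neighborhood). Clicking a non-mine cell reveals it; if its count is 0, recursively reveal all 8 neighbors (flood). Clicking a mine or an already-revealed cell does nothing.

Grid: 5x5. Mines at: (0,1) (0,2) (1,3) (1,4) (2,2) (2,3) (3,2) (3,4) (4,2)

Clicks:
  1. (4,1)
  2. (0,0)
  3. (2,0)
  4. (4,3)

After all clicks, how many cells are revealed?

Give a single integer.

Click 1 (4,1) count=2: revealed 1 new [(4,1)] -> total=1
Click 2 (0,0) count=1: revealed 1 new [(0,0)] -> total=2
Click 3 (2,0) count=0: revealed 7 new [(1,0) (1,1) (2,0) (2,1) (3,0) (3,1) (4,0)] -> total=9
Click 4 (4,3) count=3: revealed 1 new [(4,3)] -> total=10

Answer: 10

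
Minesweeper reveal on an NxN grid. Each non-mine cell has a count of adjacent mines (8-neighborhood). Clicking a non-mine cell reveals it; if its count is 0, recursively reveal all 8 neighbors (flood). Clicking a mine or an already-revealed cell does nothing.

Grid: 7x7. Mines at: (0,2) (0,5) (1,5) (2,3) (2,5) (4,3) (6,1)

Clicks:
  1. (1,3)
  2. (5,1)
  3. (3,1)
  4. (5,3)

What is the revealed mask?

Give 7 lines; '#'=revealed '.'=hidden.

Answer: ##.....
####...
###....
###....
###....
####...
.......

Derivation:
Click 1 (1,3) count=2: revealed 1 new [(1,3)] -> total=1
Click 2 (5,1) count=1: revealed 1 new [(5,1)] -> total=2
Click 3 (3,1) count=0: revealed 16 new [(0,0) (0,1) (1,0) (1,1) (1,2) (2,0) (2,1) (2,2) (3,0) (3,1) (3,2) (4,0) (4,1) (4,2) (5,0) (5,2)] -> total=18
Click 4 (5,3) count=1: revealed 1 new [(5,3)] -> total=19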